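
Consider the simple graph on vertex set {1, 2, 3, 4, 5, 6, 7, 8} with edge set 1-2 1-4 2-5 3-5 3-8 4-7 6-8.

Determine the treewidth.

A width-1 tree decomposition is:
Bags: B1 = {6, 8}  B2 = {3, 8}  B3 = {3, 5}  B4 = {2, 5}  B5 = {1, 2}  B6 = {1, 4}  B7 = {4, 7}
Tree: B1–B2, B2–B3, B3–B4, B4–B5, B5–B6, B6–B7
Every bag has size at most 2, so the width is 2 − 1 = 1 and tw(G) ≤ 1. G has an edge, so its treewidth is at least 1. Combining the bounds, tw(G) = 1.

1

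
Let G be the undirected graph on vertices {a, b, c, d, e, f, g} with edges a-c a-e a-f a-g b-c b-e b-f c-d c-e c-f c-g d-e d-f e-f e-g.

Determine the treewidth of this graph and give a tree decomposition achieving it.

Each bag holds 4 vertices, so the decomposition has width 3, which upper-bounds the treewidth. Conversely, {a, c, e, g} is a clique of size 4, and the vertices of any clique must share a bag in every tree decomposition; so some bag has ≥ 4 vertices and tw(G) ≥ 3. Therefore the treewidth is 3.

Treewidth 3.
Bags: B1 = {c, d, e, f}  B2 = {a, c, e, f}  B3 = {a, c, e, g}  B4 = {b, c, e, f}
Tree: B1–B2, B2–B3, B1–B4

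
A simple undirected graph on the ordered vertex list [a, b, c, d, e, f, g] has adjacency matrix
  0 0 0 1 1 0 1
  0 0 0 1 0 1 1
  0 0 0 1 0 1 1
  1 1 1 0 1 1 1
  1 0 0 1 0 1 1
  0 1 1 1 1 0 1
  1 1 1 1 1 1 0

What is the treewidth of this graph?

A width-3 tree decomposition is:
Bags: B1 = {b, d, f, g}  B2 = {c, d, f, g}  B3 = {d, e, f, g}  B4 = {a, d, e, g}
Tree: B1–B2, B2–B3, B3–B4
Each bag holds 4 vertices, so the decomposition has width 3, which upper-bounds the treewidth. Conversely, {a, d, e, g} is a clique of size 4, and the vertices of any clique must share a bag in every tree decomposition; so some bag has ≥ 4 vertices and tw(G) ≥ 3. Hence tw(G) = 3 exactly.

3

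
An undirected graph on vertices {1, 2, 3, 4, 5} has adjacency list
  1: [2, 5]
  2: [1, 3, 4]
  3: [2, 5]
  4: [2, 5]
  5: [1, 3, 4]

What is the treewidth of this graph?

A width-2 tree decomposition is:
Bags: B1 = {1, 2, 5}  B2 = {2, 3, 5}  B3 = {2, 4, 5}
Tree: B1–B2, B2–B3
The largest bag has 3 vertices, giving width 2; this decomposition certifies tw(G) ≤ 2. Since 5–1–2–3–5 is a cycle in G, G is not acyclic. Forests are exactly the graphs of treewidth ≤ 1, so tw(G) ≥ 2. Therefore the treewidth is 2.

2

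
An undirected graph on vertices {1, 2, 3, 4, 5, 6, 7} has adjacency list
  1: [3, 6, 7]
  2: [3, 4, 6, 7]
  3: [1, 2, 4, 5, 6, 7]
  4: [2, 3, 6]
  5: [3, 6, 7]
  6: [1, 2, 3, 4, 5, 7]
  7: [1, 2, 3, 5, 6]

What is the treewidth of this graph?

3

A width-3 tree decomposition is:
Bags: B1 = {2, 3, 6, 7}  B2 = {2, 3, 4, 6}  B3 = {3, 5, 6, 7}  B4 = {1, 3, 6, 7}
Tree: B1–B2, B1–B3, B3–B4
Each bag holds 4 vertices, so the decomposition has width 3, which upper-bounds the treewidth. On the other hand G contains the 4-clique {2, 3, 4, 6}. A clique must lie in a single bag of any decomposition, so no decomposition can have width below 3. The upper and lower bounds meet at 3, so that is the treewidth.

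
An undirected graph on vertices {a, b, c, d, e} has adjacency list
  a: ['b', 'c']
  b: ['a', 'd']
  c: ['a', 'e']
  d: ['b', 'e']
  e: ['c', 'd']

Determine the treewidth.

2

A width-2 tree decomposition is:
Bags: B1 = {a, b, d}  B2 = {a, d, e}  B3 = {a, c, e}
Tree: B1–B2, B2–B3
Each bag holds 3 vertices, so the decomposition has width 2, which upper-bounds the treewidth. For the lower bound, G contains the cycle a–b–d–e–c–a, so G is not a forest; only forests have treewidth ≤ 1, hence tw(G) ≥ 2. Therefore the treewidth is 2.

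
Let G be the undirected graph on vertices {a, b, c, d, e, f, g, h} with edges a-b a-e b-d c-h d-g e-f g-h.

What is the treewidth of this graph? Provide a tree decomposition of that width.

Treewidth 1.
One such decomposition:
Bags: B1 = {c, h}  B2 = {g, h}  B3 = {d, g}  B4 = {b, d}  B5 = {a, b}  B6 = {a, e}  B7 = {e, f}
Tree: B1–B2, B2–B3, B3–B4, B4–B5, B5–B6, B6–B7

The largest bag has 2 vertices, giving width 1; this decomposition certifies tw(G) ≤ 1. G has an edge, so its treewidth is at least 1. Hence tw(G) = 1 exactly.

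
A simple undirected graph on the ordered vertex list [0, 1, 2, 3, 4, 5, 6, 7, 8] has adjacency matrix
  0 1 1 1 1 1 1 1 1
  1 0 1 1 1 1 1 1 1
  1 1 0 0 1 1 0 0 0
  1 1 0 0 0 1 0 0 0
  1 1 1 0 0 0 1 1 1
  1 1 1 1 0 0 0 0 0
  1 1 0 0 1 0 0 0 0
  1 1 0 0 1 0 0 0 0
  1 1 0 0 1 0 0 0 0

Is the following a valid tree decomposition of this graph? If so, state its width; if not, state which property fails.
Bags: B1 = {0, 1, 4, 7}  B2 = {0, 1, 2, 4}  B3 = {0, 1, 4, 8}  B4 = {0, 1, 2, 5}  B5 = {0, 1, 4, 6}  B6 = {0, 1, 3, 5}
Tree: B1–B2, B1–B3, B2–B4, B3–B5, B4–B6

Yes; width 3.

Checking the three conditions: (i) the bags cover all of {0, 1, 2, 3, 4, 5, 6, 7, 8}; (ii) for each edge, some bag contains both endpoints; (iii) the bags containing any fixed vertex form a subtree. All hold, so the decomposition is valid with width 4 − 1 = 3.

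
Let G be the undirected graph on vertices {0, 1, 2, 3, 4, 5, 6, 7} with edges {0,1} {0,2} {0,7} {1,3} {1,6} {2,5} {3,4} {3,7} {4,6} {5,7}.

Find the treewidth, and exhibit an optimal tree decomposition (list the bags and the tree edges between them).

Treewidth 2.
One such decomposition:
Bags: B1 = {3, 4, 6}  B2 = {1, 3, 6}  B3 = {1, 3, 7}  B4 = {0, 1, 7}  B5 = {0, 5, 7}  B6 = {0, 2, 5}
Tree: B1–B2, B2–B3, B3–B4, B4–B5, B5–B6

The largest bag has 3 vertices, giving width 2; this decomposition certifies tw(G) ≤ 2. For the lower bound, G contains the cycle 4–6–1–3–4, so G is not a forest; only forests have treewidth ≤ 1, hence tw(G) ≥ 2. The upper and lower bounds meet at 2, so that is the treewidth.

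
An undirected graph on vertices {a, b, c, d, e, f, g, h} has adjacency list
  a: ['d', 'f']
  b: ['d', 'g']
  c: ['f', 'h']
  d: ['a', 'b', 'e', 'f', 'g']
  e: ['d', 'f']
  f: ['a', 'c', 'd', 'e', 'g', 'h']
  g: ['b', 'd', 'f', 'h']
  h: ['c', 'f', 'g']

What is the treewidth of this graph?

2

A width-2 tree decomposition is:
Bags: B1 = {f, g, h}  B2 = {c, f, h}  B3 = {d, f, g}  B4 = {b, d, g}  B5 = {a, d, f}  B6 = {d, e, f}
Tree: B1–B2, B1–B3, B3–B4, B3–B5, B5–B6
Each bag holds 3 vertices, so the decomposition has width 2, which upper-bounds the treewidth. For the lower bound, the 3 vertices {d, f, g} are pairwise adjacent, and any tree decomposition puts a clique entirely inside one bag — forcing width ≥ 2. Hence tw(G) = 2 exactly.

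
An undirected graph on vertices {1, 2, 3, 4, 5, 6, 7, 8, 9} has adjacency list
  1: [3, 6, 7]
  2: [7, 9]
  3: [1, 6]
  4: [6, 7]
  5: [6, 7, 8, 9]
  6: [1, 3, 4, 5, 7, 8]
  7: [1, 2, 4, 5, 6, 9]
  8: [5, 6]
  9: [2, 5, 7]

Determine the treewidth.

2

A width-2 tree decomposition is:
Bags: B1 = {5, 6, 8}  B2 = {5, 6, 7}  B3 = {1, 6, 7}  B4 = {5, 7, 9}  B5 = {4, 6, 7}  B6 = {2, 7, 9}  B7 = {1, 3, 6}
Tree: B1–B2, B2–B3, B2–B4, B2–B5, B4–B6, B3–B7
The largest bag has 3 vertices, giving width 2; this decomposition certifies tw(G) ≤ 2. For the lower bound, the 3 vertices {2, 7, 9} are pairwise adjacent, and any tree decomposition puts a clique entirely inside one bag — forcing width ≥ 2. Therefore the treewidth is 2.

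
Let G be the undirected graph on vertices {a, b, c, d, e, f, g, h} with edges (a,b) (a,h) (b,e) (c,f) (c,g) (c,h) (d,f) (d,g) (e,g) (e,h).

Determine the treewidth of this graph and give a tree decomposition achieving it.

Every bag has size at most 3, so the width is 3 − 1 = 2 and tw(G) ≤ 2. Since b–a–h–e–b is a cycle in G, G is not acyclic. Forests are exactly the graphs of treewidth ≤ 1, so tw(G) ≥ 2. The upper and lower bounds meet at 2, so that is the treewidth.

Treewidth 2.
One such decomposition:
Bags: B1 = {a, b, e}  B2 = {a, e, h}  B3 = {e, g, h}  B4 = {c, g, h}  B5 = {c, d, g}  B6 = {c, d, f}
Tree: B1–B2, B2–B3, B3–B4, B4–B5, B5–B6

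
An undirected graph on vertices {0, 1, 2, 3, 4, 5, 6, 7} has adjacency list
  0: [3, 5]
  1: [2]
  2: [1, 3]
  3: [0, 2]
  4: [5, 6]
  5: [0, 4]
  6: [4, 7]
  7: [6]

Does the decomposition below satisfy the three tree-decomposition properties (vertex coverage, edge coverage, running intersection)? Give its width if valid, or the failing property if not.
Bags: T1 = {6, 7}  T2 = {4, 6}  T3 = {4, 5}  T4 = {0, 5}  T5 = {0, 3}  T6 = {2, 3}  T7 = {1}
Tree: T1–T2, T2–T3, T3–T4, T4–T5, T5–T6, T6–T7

No — edge (2,1) lies in no bag.

A tree decomposition must satisfy three properties: every vertex lies in some bag; for every edge, both endpoints lie together in some bag; and for every vertex, the bags containing it form a connected subtree. Here edge (2,1) lies in no bag, so the decomposition is invalid.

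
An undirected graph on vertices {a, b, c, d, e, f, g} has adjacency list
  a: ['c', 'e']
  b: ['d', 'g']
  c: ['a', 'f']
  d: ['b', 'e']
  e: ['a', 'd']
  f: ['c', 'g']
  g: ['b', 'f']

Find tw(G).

2

A width-2 tree decomposition is:
Bags: B1 = {b, d, g}  B2 = {d, e, g}  B3 = {a, e, g}  B4 = {a, c, g}  B5 = {c, f, g}
Tree: B1–B2, B2–B3, B3–B4, B4–B5
Every bag has size at most 3, so the width is 3 − 1 = 2 and tw(G) ≤ 2. For the lower bound, G contains the cycle g–b–d–e–a–c–f–g, so G is not a forest; only forests have treewidth ≤ 1, hence tw(G) ≥ 2. The upper and lower bounds meet at 2, so that is the treewidth.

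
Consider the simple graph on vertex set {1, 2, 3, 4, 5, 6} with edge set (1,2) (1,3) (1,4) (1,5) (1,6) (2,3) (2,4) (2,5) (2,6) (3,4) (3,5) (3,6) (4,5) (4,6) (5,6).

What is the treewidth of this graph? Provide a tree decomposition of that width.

Treewidth 5.
One such decomposition:
Bags: B1 = {1, 2, 3, 4, 5, 6}
Tree: (single bag)

With just one bag of size 6, the width is 6 − 1 = 5, so tw(G) ≤ 5. For the lower bound, the 6 vertices {1, 2, 3, 4, 5, 6} are pairwise adjacent, and any tree decomposition puts a clique entirely inside one bag — forcing width ≥ 5. Combining the bounds, tw(G) = 5.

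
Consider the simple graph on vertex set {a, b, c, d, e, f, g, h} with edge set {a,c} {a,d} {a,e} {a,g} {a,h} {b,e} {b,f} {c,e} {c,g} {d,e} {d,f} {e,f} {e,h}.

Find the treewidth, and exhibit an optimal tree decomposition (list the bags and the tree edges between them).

The largest bag has 3 vertices, giving width 2; this decomposition certifies tw(G) ≤ 2. For the lower bound, the 3 vertices {a, c, g} are pairwise adjacent, and any tree decomposition puts a clique entirely inside one bag — forcing width ≥ 2. The upper and lower bounds meet at 2, so that is the treewidth.

Treewidth 2.
One optimal decomposition is:
Bags: B1 = {a, e, h}  B2 = {a, c, e}  B3 = {a, c, g}  B4 = {a, d, e}  B5 = {d, e, f}  B6 = {b, e, f}
Tree: B1–B2, B2–B3, B1–B4, B4–B5, B5–B6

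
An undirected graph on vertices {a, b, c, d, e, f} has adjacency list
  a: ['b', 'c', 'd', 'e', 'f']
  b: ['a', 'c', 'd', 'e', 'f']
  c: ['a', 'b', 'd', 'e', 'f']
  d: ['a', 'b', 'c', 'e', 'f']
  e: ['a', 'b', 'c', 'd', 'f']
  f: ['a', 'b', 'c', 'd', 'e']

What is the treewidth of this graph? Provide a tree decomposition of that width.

Treewidth 5.
One optimal decomposition is:
Bags: B1 = {a, b, c, d, e, f}
Tree: (single bag)

A single bag containing all 6 vertices is trivially a valid decomposition of width 5. On the other hand G contains the 6-clique {a, b, c, d, e, f}. A clique must lie in a single bag of any decomposition, so no decomposition can have width below 5. Combining the bounds, tw(G) = 5.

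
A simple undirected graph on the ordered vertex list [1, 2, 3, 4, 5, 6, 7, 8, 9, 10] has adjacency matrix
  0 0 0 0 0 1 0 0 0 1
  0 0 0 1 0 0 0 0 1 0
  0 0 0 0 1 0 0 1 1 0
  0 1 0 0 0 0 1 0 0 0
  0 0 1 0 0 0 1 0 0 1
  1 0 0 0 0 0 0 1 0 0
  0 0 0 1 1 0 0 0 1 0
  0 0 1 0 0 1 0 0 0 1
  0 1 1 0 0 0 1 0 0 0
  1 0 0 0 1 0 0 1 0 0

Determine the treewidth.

A width-2 tree decomposition is:
Bags: B1 = {1, 6, 8}  B2 = {1, 8, 10}  B3 = {3, 8, 10}  B4 = {3, 5, 10}  B5 = {3, 5, 9}  B6 = {5, 7, 9}  B7 = {2, 7, 9}  B8 = {2, 4, 7}
Tree: B1–B2, B2–B3, B3–B4, B4–B5, B5–B6, B6–B7, B7–B8
The largest bag has 3 vertices, giving width 2; this decomposition certifies tw(G) ≤ 2. For the lower bound, G contains the cycle 6–1–10–8–6, so G is not a forest; only forests have treewidth ≤ 1, hence tw(G) ≥ 2. Hence tw(G) = 2 exactly.

2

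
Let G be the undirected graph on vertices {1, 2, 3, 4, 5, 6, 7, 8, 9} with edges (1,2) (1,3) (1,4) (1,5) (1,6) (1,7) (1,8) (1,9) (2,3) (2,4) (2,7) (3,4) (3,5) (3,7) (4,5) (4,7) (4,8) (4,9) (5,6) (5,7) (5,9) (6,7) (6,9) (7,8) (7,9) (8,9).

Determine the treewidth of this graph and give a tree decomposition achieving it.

Treewidth 4.
One optimal decomposition is:
Bags: B1 = {1, 4, 7, 8, 9}  B2 = {1, 4, 5, 7, 9}  B3 = {1, 3, 4, 5, 7}  B4 = {1, 2, 3, 4, 7}  B5 = {1, 5, 6, 7, 9}
Tree: B1–B2, B2–B3, B3–B4, B2–B5

Each bag holds 5 vertices, so the decomposition has width 4, which upper-bounds the treewidth. Conversely, {1, 4, 7, 8, 9} is a clique of size 5, and the vertices of any clique must share a bag in every tree decomposition; so some bag has ≥ 5 vertices and tw(G) ≥ 4. Combining the bounds, tw(G) = 4.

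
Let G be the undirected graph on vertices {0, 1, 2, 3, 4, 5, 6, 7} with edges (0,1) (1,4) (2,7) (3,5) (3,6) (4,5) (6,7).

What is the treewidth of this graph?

1

A width-1 tree decomposition is:
Bags: B1 = {2, 7}  B2 = {6, 7}  B3 = {3, 6}  B4 = {3, 5}  B5 = {4, 5}  B6 = {1, 4}  B7 = {0, 1}
Tree: B1–B2, B2–B3, B3–B4, B4–B5, B5–B6, B6–B7
The largest bag has 2 vertices, giving width 1; this decomposition certifies tw(G) ≤ 1. Any graph with an edge has treewidth ≥ 1, and G has the edge 2–7. Therefore the treewidth is 1.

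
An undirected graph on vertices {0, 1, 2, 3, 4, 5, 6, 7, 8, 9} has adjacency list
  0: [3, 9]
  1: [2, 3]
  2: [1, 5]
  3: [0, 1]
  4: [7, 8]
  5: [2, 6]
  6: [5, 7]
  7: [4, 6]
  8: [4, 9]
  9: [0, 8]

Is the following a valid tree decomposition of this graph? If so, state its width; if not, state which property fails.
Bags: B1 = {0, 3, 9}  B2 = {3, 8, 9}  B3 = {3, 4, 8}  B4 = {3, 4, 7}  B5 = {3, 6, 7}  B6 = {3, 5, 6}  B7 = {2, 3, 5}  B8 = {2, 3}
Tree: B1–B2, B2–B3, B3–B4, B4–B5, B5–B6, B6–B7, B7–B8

A tree decomposition must satisfy three properties: every vertex lies in some bag; for every edge, both endpoints lie together in some bag; and for every vertex, the bags containing it form a connected subtree. Here vertex 1 appears in no bag, so the decomposition is invalid.

No — vertex 1 appears in no bag.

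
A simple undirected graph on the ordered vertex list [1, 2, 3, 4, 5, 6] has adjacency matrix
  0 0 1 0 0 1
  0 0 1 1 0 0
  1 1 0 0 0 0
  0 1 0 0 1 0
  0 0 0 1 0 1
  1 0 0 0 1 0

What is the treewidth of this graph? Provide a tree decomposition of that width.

The largest bag has 3 vertices, giving width 2; this decomposition certifies tw(G) ≤ 2. For the lower bound, G contains the cycle 3–1–6–5–4–2–3, so G is not a forest; only forests have treewidth ≤ 1, hence tw(G) ≥ 2. The upper and lower bounds meet at 2, so that is the treewidth.

Treewidth 2.
One such decomposition:
Bags: B1 = {1, 3, 6}  B2 = {3, 5, 6}  B3 = {3, 4, 5}  B4 = {2, 3, 4}
Tree: B1–B2, B2–B3, B3–B4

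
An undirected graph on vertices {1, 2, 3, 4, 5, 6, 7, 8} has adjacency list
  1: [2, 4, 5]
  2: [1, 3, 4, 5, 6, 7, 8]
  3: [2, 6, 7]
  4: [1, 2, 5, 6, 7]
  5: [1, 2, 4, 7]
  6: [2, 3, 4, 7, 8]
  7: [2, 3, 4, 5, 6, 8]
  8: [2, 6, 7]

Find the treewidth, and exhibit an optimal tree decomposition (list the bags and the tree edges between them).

Treewidth 3.
One such decomposition:
Bags: B1 = {2, 4, 6, 7}  B2 = {2, 6, 7, 8}  B3 = {2, 4, 5, 7}  B4 = {2, 3, 6, 7}  B5 = {1, 2, 4, 5}
Tree: B1–B2, B1–B3, B1–B4, B3–B5

The largest bag has 4 vertices, giving width 3; this decomposition certifies tw(G) ≤ 3. On the other hand G contains the 4-clique {1, 2, 4, 5}. A clique must lie in a single bag of any decomposition, so no decomposition can have width below 3. Hence tw(G) = 3 exactly.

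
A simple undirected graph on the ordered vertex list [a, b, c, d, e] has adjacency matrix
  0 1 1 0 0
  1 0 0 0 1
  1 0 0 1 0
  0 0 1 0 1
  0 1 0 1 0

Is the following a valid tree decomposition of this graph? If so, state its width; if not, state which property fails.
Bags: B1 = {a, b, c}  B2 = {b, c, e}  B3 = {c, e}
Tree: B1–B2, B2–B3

A tree decomposition must satisfy three properties: every vertex lies in some bag; for every edge, both endpoints lie together in some bag; and for every vertex, the bags containing it form a connected subtree. Here vertex d appears in no bag, so the decomposition is invalid.

No — vertex d appears in no bag.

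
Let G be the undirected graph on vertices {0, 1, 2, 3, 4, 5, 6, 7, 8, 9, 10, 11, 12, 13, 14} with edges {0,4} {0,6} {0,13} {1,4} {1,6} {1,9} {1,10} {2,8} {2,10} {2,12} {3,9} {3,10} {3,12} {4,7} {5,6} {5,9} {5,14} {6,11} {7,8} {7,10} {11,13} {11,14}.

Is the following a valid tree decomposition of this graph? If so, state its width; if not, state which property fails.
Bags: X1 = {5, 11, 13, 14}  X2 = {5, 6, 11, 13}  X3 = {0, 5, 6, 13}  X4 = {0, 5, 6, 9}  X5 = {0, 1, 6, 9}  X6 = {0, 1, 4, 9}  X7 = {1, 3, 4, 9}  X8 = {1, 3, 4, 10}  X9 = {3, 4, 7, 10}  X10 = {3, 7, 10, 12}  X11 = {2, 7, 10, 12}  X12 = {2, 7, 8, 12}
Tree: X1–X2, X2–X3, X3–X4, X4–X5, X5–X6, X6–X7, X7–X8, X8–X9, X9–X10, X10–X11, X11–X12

Every vertex of G appears in some bag (union = {0, 1, 2, 3, 4, 5, 6, 7, 8, 9, 10, 11, 12, 13, 14}); every edge is covered by a bag; and for each vertex v the set of bags containing v is connected in the bag tree. The decomposition is therefore valid. The largest bag has 4 vertices, so the width is 3.

Yes; width 3.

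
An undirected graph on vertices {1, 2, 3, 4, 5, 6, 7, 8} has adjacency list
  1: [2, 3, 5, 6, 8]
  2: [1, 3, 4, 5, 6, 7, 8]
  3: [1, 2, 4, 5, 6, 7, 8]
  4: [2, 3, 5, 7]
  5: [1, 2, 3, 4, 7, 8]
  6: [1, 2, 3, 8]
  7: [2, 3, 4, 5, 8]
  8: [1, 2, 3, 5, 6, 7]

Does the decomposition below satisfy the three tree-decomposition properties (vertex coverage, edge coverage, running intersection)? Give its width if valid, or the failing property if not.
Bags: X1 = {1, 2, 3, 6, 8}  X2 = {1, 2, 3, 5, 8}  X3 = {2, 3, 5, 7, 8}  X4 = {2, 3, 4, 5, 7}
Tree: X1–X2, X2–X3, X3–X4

Checking the three conditions: (i) the bags cover all of {1, 2, 3, 4, 5, 6, 7, 8}; (ii) for each edge, some bag contains both endpoints; (iii) the bags containing any fixed vertex form a subtree. All hold, so the decomposition is valid with width 5 − 1 = 4.

Yes; width 4.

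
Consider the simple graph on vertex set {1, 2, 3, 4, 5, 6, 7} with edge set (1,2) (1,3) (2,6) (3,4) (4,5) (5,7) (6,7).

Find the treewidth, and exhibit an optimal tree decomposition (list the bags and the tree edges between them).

Treewidth 2.
One such decomposition:
Bags: B1 = {1, 2, 3}  B2 = {2, 3, 4}  B3 = {2, 4, 5}  B4 = {2, 5, 7}  B5 = {2, 6, 7}
Tree: B1–B2, B2–B3, B3–B4, B4–B5

Each bag holds 3 vertices, so the decomposition has width 2, which upper-bounds the treewidth. Since 2–1–3–4–5–7–6–2 is a cycle in G, G is not acyclic. Forests are exactly the graphs of treewidth ≤ 1, so tw(G) ≥ 2. The upper and lower bounds meet at 2, so that is the treewidth.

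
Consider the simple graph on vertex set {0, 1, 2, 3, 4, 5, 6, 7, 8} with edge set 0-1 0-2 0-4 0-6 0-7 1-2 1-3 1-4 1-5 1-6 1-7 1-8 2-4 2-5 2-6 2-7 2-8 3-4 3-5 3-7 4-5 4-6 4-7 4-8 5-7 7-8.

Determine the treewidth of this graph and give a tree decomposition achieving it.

Treewidth 4.
One such decomposition:
Bags: B1 = {0, 1, 2, 4, 7}  B2 = {1, 2, 4, 5, 7}  B3 = {0, 1, 2, 4, 6}  B4 = {1, 3, 4, 5, 7}  B5 = {1, 2, 4, 7, 8}
Tree: B1–B2, B1–B3, B2–B4, B2–B5

Every bag has size at most 5, so the width is 5 − 1 = 4 and tw(G) ≤ 4. Conversely, {0, 1, 2, 4, 6} is a clique of size 5, and the vertices of any clique must share a bag in every tree decomposition; so some bag has ≥ 5 vertices and tw(G) ≥ 4. Combining the bounds, tw(G) = 4.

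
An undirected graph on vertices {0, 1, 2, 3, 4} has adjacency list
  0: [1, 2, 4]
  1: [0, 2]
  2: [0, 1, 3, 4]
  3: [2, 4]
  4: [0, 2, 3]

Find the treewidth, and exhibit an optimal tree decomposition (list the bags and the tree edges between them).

Every bag has size at most 3, so the width is 3 − 1 = 2 and tw(G) ≤ 2. For the lower bound, the 3 vertices {0, 1, 2} are pairwise adjacent, and any tree decomposition puts a clique entirely inside one bag — forcing width ≥ 2. Hence tw(G) = 2 exactly.

Treewidth 2.
One such decomposition:
Bags: B1 = {0, 2, 4}  B2 = {0, 1, 2}  B3 = {2, 3, 4}
Tree: B1–B2, B1–B3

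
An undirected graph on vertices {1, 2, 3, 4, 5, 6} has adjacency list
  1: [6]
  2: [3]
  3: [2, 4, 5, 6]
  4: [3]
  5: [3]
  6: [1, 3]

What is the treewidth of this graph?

A width-1 tree decomposition is:
Bags: B1 = {3, 5}  B2 = {3, 4}  B3 = {3, 6}  B4 = {1, 6}  B5 = {2, 3}
Tree: B1–B2, B2–B3, B3–B4, B2–B5
Every bag has size at most 2, so the width is 2 − 1 = 1 and tw(G) ≤ 1. Since G has at least one edge (e.g. 3–5), it is not an edgeless graph, so tw(G) ≥ 1. Therefore the treewidth is 1.

1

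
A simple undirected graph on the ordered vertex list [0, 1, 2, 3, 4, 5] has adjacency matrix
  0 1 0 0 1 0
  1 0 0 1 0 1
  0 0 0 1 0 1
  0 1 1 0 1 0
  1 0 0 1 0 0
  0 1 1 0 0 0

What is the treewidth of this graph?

A width-2 tree decomposition is:
Bags: B1 = {1, 2, 5}  B2 = {1, 2, 3}  B3 = {0, 1, 3}  B4 = {0, 3, 4}
Tree: B1–B2, B2–B3, B3–B4
Each bag holds 3 vertices, so the decomposition has width 2, which upper-bounds the treewidth. For the lower bound, G contains the cycle 5–2–3–1–5, so G is not a forest; only forests have treewidth ≤ 1, hence tw(G) ≥ 2. Hence tw(G) = 2 exactly.

2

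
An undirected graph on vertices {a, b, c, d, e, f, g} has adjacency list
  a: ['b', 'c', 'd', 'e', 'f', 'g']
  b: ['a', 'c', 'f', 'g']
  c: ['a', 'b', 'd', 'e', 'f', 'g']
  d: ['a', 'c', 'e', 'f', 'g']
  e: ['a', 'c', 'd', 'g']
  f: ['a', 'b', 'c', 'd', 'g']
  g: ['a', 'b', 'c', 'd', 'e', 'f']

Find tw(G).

4

A width-4 tree decomposition is:
Bags: B1 = {a, c, d, f, g}  B2 = {a, b, c, f, g}  B3 = {a, c, d, e, g}
Tree: B1–B2, B1–B3
The largest bag has 5 vertices, giving width 4; this decomposition certifies tw(G) ≤ 4. Conversely, {a, c, d, e, g} is a clique of size 5, and the vertices of any clique must share a bag in every tree decomposition; so some bag has ≥ 5 vertices and tw(G) ≥ 4. Therefore the treewidth is 4.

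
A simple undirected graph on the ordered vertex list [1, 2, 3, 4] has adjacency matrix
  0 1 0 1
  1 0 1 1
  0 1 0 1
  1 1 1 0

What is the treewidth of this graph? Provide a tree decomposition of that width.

The largest bag has 3 vertices, giving width 2; this decomposition certifies tw(G) ≤ 2. On the other hand G contains the 3-clique {1, 2, 4}. A clique must lie in a single bag of any decomposition, so no decomposition can have width below 2. Combining the bounds, tw(G) = 2.

Treewidth 2.
Bags: B1 = {2, 3, 4}  B2 = {1, 2, 4}
Tree: B1–B2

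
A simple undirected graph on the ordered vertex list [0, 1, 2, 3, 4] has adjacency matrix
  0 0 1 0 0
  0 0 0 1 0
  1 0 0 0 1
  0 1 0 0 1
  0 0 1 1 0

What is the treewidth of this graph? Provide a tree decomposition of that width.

Every bag has size at most 2, so the width is 2 − 1 = 1 and tw(G) ≤ 1. Since G has at least one edge (e.g. 0–2), it is not an edgeless graph, so tw(G) ≥ 1. Hence tw(G) = 1 exactly.

Treewidth 1.
Bags: B1 = {0, 2}  B2 = {2, 4}  B3 = {3, 4}  B4 = {1, 3}
Tree: B1–B2, B2–B3, B3–B4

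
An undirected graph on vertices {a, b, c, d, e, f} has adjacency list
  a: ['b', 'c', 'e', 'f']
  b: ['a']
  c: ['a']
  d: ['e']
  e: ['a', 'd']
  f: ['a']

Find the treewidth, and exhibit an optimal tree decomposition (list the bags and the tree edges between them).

Every bag has size at most 2, so the width is 2 − 1 = 1 and tw(G) ≤ 1. Any graph with an edge has treewidth ≥ 1, and G has the edge a–b. The upper and lower bounds meet at 1, so that is the treewidth.

Treewidth 1.
One such decomposition:
Bags: B1 = {a, b}  B2 = {a, e}  B3 = {a, f}  B4 = {a, c}  B5 = {d, e}
Tree: B1–B2, B2–B3, B1–B4, B2–B5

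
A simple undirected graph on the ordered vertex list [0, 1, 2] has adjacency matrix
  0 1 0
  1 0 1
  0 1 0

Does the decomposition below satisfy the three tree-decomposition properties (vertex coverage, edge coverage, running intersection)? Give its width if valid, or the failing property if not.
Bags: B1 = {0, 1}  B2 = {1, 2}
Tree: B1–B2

Every vertex of G appears in some bag (union = {0, 1, 2}); every edge is covered by a bag; and for each vertex v the set of bags containing v is connected in the bag tree. The decomposition is therefore valid. The largest bag has 2 vertices, so the width is 1.

Yes; width 1.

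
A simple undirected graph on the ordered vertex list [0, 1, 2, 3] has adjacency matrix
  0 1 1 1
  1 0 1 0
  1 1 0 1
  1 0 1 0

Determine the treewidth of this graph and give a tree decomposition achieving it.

Each bag holds 3 vertices, so the decomposition has width 2, which upper-bounds the treewidth. Conversely, {0, 1, 2} is a clique of size 3, and the vertices of any clique must share a bag in every tree decomposition; so some bag has ≥ 3 vertices and tw(G) ≥ 2. Therefore the treewidth is 2.

Treewidth 2.
Bags: B1 = {0, 2, 3}  B2 = {0, 1, 2}
Tree: B1–B2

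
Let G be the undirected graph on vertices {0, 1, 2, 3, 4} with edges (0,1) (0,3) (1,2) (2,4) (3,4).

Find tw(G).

A width-2 tree decomposition is:
Bags: B1 = {2, 3, 4}  B2 = {1, 2, 3}  B3 = {0, 1, 3}
Tree: B1–B2, B2–B3
The largest bag has 3 vertices, giving width 2; this decomposition certifies tw(G) ≤ 2. The edges 3–4–2–1–0–3 form a cycle, so G is not a tree and its treewidth is at least 2. Therefore the treewidth is 2.

2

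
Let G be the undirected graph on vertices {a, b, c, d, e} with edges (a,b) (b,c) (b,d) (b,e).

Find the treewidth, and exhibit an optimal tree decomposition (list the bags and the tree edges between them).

Each bag holds 2 vertices, so the decomposition has width 1, which upper-bounds the treewidth. Any graph with an edge has treewidth ≥ 1, and G has the edge b–a. Combining the bounds, tw(G) = 1.

Treewidth 1.
One optimal decomposition is:
Bags: B1 = {a, b}  B2 = {b, c}  B3 = {b, e}  B4 = {b, d}
Tree: B1–B2, B2–B3, B1–B4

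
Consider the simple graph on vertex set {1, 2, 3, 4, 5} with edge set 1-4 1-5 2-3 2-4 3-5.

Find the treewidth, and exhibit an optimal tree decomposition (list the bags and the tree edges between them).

Treewidth 2.
One optimal decomposition is:
Bags: B1 = {1, 4, 5}  B2 = {3, 4, 5}  B3 = {2, 3, 4}
Tree: B1–B2, B2–B3

Every bag has size at most 3, so the width is 3 − 1 = 2 and tw(G) ≤ 2. Since 4–1–5–3–2–4 is a cycle in G, G is not acyclic. Forests are exactly the graphs of treewidth ≤ 1, so tw(G) ≥ 2. Combining the bounds, tw(G) = 2.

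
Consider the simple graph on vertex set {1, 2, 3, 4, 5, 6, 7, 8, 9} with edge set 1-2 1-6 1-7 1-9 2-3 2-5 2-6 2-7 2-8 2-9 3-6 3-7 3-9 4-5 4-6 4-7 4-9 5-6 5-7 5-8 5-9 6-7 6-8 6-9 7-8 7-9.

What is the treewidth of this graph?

A width-4 tree decomposition is:
Bags: B1 = {4, 5, 6, 7, 9}  B2 = {2, 5, 6, 7, 9}  B3 = {1, 2, 6, 7, 9}  B4 = {2, 3, 6, 7, 9}  B5 = {2, 5, 6, 7, 8}
Tree: B1–B2, B2–B3, B3–B4, B2–B5
Every bag has size at most 5, so the width is 5 − 1 = 4 and tw(G) ≤ 4. Conversely, {2, 5, 6, 7, 8} is a clique of size 5, and the vertices of any clique must share a bag in every tree decomposition; so some bag has ≥ 5 vertices and tw(G) ≥ 4. The upper and lower bounds meet at 4, so that is the treewidth.

4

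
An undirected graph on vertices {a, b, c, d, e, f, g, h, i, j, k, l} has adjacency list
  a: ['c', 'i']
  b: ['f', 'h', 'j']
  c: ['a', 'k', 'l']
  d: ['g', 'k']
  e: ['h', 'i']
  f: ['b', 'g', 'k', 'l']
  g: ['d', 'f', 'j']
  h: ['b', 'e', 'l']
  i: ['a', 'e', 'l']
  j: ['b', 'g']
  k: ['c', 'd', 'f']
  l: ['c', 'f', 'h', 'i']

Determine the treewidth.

3

A width-3 tree decomposition is:
Bags: B1 = {a, e, h, i}  B2 = {a, h, i, l}  B3 = {a, c, h, l}  B4 = {b, c, h, l}  B5 = {b, c, f, l}  B6 = {b, c, f, k}  B7 = {b, f, j, k}  B8 = {f, g, j, k}  B9 = {d, g, j, k}
Tree: B1–B2, B2–B3, B3–B4, B4–B5, B5–B6, B6–B7, B7–B8, B8–B9
Every bag has size at most 4, so the width is 4 − 1 = 3 and tw(G) ≤ 3. For the lower bound: the 4 vertex sets {a,e,i}, {h}, {l}, {b,c,f,k} are disjoint, each induces a connected subgraph, and every pair is joined by at least one edge of G. Contracting each set to a single vertex therefore yields K_{4} as a minor, and since treewidth is minor-monotone, tw(G) ≥ tw(K_{4}) = 3. Combining the bounds, tw(G) = 3.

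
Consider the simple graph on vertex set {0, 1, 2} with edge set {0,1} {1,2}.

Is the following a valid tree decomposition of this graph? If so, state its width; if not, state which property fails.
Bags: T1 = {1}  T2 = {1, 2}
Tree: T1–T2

No — vertex 0 appears in no bag.

A tree decomposition must satisfy three properties: every vertex lies in some bag; for every edge, both endpoints lie together in some bag; and for every vertex, the bags containing it form a connected subtree. Here vertex 0 appears in no bag, so the decomposition is invalid.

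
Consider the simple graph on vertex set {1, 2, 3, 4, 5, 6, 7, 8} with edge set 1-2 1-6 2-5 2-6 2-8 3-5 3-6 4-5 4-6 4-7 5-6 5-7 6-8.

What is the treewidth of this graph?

2

A width-2 tree decomposition is:
Bags: B1 = {2, 6, 8}  B2 = {2, 5, 6}  B3 = {4, 5, 6}  B4 = {3, 5, 6}  B5 = {1, 2, 6}  B6 = {4, 5, 7}
Tree: B1–B2, B2–B3, B2–B4, B2–B5, B3–B6
Each bag holds 3 vertices, so the decomposition has width 2, which upper-bounds the treewidth. Conversely, {2, 6, 8} is a clique of size 3, and the vertices of any clique must share a bag in every tree decomposition; so some bag has ≥ 3 vertices and tw(G) ≥ 2. Hence tw(G) = 2 exactly.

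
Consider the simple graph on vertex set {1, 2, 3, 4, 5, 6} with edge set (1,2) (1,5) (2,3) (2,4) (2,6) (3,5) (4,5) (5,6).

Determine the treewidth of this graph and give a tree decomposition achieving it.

Each bag holds 3 vertices, so the decomposition has width 2, which upper-bounds the treewidth. For the lower bound, G contains the cycle 5–3–2–4–5, so G is not a forest; only forests have treewidth ≤ 1, hence tw(G) ≥ 2. The upper and lower bounds meet at 2, so that is the treewidth.

Treewidth 2.
One optimal decomposition is:
Bags: B1 = {2, 3, 5}  B2 = {2, 4, 5}  B3 = {2, 5, 6}  B4 = {1, 2, 5}
Tree: B1–B2, B2–B3, B3–B4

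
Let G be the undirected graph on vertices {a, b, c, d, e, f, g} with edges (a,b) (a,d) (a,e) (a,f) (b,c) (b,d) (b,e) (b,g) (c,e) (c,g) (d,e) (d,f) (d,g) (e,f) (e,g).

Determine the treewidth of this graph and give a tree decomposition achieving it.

The largest bag has 4 vertices, giving width 3; this decomposition certifies tw(G) ≤ 3. Conversely, {a, d, e, f} is a clique of size 4, and the vertices of any clique must share a bag in every tree decomposition; so some bag has ≥ 4 vertices and tw(G) ≥ 3. Combining the bounds, tw(G) = 3.

Treewidth 3.
One such decomposition:
Bags: B1 = {b, d, e, g}  B2 = {b, c, e, g}  B3 = {a, b, d, e}  B4 = {a, d, e, f}
Tree: B1–B2, B1–B3, B3–B4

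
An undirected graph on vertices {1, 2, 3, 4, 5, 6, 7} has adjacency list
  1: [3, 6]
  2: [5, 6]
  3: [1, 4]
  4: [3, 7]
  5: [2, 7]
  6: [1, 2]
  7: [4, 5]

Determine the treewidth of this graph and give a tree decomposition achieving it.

Treewidth 2.
One optimal decomposition is:
Bags: B1 = {1, 2, 6}  B2 = {1, 2, 3}  B3 = {2, 3, 4}  B4 = {2, 4, 7}  B5 = {2, 5, 7}
Tree: B1–B2, B2–B3, B3–B4, B4–B5

Each bag holds 3 vertices, so the decomposition has width 2, which upper-bounds the treewidth. The edges 2–6–1–3–4–7–5–2 form a cycle, so G is not a tree and its treewidth is at least 2. The upper and lower bounds meet at 2, so that is the treewidth.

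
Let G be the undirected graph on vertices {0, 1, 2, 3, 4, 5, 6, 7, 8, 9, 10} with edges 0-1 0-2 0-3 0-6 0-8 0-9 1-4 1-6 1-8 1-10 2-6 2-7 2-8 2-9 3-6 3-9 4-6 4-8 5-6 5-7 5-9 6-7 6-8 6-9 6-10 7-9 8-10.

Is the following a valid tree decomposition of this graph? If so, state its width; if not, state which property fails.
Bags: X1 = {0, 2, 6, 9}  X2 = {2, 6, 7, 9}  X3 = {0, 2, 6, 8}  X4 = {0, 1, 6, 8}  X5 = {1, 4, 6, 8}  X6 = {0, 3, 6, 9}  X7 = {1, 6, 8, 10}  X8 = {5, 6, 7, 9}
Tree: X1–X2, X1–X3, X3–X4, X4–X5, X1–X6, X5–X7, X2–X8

Yes; width 3.

Every vertex of G appears in some bag (union = {0, 1, 2, 3, 4, 5, 6, 7, 8, 9, 10}); every edge is covered by a bag; and for each vertex v the set of bags containing v is connected in the bag tree. The decomposition is therefore valid. The largest bag has 4 vertices, so the width is 3.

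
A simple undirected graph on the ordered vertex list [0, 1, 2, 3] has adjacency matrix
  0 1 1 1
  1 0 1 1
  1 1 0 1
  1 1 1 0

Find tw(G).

A width-3 tree decomposition is:
Bags: B1 = {0, 1, 2, 3}
Tree: (single bag)
With just one bag of size 4, the width is 4 − 1 = 3, so tw(G) ≤ 3. On the other hand G contains the 4-clique {0, 1, 2, 3}. A clique must lie in a single bag of any decomposition, so no decomposition can have width below 3. The upper and lower bounds meet at 3, so that is the treewidth.

3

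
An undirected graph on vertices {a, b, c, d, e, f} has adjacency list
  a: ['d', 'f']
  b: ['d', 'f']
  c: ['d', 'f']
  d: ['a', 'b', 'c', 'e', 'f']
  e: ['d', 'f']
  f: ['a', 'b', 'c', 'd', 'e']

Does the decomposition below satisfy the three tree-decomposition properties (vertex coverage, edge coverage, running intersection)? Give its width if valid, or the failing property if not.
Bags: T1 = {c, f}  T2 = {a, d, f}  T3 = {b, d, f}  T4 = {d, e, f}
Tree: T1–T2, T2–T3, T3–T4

A tree decomposition must satisfy three properties: every vertex lies in some bag; for every edge, both endpoints lie together in some bag; and for every vertex, the bags containing it form a connected subtree. Here edge (d,c) lies in no bag, so the decomposition is invalid.

No — edge (d,c) lies in no bag.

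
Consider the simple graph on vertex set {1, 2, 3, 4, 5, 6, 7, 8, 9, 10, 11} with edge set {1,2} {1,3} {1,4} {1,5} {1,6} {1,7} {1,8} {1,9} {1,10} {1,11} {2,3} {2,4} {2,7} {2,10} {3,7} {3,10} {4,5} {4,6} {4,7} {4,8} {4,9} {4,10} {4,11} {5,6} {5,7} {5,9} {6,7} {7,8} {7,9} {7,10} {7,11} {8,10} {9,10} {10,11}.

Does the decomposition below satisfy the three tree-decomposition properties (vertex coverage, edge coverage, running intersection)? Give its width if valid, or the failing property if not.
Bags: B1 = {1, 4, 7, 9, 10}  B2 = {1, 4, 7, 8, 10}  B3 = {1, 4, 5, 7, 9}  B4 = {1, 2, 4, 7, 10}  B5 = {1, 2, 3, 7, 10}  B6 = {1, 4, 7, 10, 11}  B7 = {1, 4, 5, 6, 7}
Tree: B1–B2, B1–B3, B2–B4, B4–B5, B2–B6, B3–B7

Every vertex of G appears in some bag (union = {1, 2, 3, 4, 5, 6, 7, 8, 9, 10, 11}); every edge is covered by a bag; and for each vertex v the set of bags containing v is connected in the bag tree. The decomposition is therefore valid. The largest bag has 5 vertices, so the width is 4.

Yes; width 4.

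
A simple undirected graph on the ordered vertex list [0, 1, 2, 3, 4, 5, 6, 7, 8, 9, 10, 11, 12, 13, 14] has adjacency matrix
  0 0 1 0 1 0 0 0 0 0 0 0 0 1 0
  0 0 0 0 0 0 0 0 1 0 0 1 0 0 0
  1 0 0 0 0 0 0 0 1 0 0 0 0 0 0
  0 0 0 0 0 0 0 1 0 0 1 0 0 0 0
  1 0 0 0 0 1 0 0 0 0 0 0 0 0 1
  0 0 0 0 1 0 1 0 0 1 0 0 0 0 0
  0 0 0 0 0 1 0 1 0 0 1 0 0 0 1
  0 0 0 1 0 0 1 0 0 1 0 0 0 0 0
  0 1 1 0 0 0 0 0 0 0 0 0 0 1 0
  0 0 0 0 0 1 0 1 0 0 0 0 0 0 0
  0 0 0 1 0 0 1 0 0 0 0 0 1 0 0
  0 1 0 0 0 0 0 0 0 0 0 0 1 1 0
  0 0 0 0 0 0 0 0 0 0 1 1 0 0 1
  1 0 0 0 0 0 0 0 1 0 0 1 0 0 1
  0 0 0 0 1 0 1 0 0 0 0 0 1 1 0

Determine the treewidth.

3

A width-3 tree decomposition is:
Bags: B1 = {3, 5, 7, 9}  B2 = {3, 5, 6, 7}  B3 = {3, 5, 6, 10}  B4 = {4, 5, 6, 10}  B5 = {4, 6, 10, 14}  B6 = {4, 10, 12, 14}  B7 = {0, 4, 12, 14}  B8 = {0, 12, 13, 14}  B9 = {0, 11, 12, 13}  B10 = {0, 2, 11, 13}  B11 = {2, 8, 11, 13}  B12 = {1, 2, 8, 11}
Tree: B1–B2, B2–B3, B3–B4, B4–B5, B5–B6, B6–B7, B7–B8, B8–B9, B9–B10, B10–B11, B11–B12
The largest bag has 4 vertices, giving width 3; this decomposition certifies tw(G) ≤ 3. For the lower bound: the 4 vertex sets {3,7,9}, {5}, {6}, {4,10,12,14} are disjoint, each induces a connected subgraph, and every pair is joined by at least one edge of G. Contracting each set to a single vertex therefore yields K_{4} as a minor, and since treewidth is minor-monotone, tw(G) ≥ tw(K_{4}) = 3. Therefore the treewidth is 3.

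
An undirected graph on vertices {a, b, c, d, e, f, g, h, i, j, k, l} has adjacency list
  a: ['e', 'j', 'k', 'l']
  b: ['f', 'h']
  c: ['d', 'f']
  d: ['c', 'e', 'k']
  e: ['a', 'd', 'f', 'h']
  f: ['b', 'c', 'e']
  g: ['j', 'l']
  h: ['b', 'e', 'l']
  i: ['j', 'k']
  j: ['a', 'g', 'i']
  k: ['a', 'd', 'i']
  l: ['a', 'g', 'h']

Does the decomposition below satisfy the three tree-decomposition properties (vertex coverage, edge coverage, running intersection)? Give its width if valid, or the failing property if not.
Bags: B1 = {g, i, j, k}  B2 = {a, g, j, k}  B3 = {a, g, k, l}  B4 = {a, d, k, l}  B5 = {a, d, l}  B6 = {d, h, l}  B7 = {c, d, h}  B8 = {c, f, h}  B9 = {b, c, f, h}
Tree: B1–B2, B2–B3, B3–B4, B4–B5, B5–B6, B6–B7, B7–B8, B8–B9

No — vertex e appears in no bag.

A tree decomposition must satisfy three properties: every vertex lies in some bag; for every edge, both endpoints lie together in some bag; and for every vertex, the bags containing it form a connected subtree. Here vertex e appears in no bag, so the decomposition is invalid.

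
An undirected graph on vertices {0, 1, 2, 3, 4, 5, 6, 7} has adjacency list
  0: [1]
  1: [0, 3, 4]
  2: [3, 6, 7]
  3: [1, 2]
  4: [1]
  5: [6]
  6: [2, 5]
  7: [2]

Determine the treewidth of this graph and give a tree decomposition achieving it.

Treewidth 1.
Bags: B1 = {2, 3}  B2 = {1, 3}  B3 = {2, 7}  B4 = {1, 4}  B5 = {2, 6}  B6 = {0, 1}  B7 = {5, 6}
Tree: B1–B2, B1–B3, B2–B4, B3–B5, B4–B6, B5–B7

The largest bag has 2 vertices, giving width 1; this decomposition certifies tw(G) ≤ 1. Any graph with an edge has treewidth ≥ 1, and G has the edge 2–3. Therefore the treewidth is 1.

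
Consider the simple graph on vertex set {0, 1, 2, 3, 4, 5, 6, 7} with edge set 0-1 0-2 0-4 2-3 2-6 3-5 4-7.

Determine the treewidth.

A width-1 tree decomposition is:
Bags: B1 = {2, 6}  B2 = {2, 3}  B3 = {0, 2}  B4 = {3, 5}  B5 = {0, 1}  B6 = {0, 4}  B7 = {4, 7}
Tree: B1–B2, B1–B3, B2–B4, B3–B5, B3–B6, B6–B7
Each bag holds 2 vertices, so the decomposition has width 1, which upper-bounds the treewidth. G has an edge, so its treewidth is at least 1. Hence tw(G) = 1 exactly.

1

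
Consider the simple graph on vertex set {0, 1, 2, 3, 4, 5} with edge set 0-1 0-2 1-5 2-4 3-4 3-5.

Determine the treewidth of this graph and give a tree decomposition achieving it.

The largest bag has 3 vertices, giving width 2; this decomposition certifies tw(G) ≤ 2. The edges 3–4–2–0–1–5–3 form a cycle, so G is not a tree and its treewidth is at least 2. Hence tw(G) = 2 exactly.

Treewidth 2.
One optimal decomposition is:
Bags: B1 = {2, 3, 4}  B2 = {0, 2, 3}  B3 = {0, 1, 3}  B4 = {1, 3, 5}
Tree: B1–B2, B2–B3, B3–B4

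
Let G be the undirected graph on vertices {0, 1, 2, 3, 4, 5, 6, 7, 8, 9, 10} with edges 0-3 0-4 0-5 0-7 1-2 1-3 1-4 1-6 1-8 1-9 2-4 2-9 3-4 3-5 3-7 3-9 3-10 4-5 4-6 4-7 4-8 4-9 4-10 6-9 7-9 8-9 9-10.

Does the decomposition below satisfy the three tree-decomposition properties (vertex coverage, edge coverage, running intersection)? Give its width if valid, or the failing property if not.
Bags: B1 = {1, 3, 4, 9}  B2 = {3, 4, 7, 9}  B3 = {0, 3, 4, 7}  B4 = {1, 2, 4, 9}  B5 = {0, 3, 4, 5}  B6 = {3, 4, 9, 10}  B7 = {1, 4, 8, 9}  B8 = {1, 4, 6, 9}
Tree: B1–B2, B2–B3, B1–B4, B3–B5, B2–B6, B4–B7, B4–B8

Yes; width 3.

Every vertex of G appears in some bag (union = {0, 1, 2, 3, 4, 5, 6, 7, 8, 9, 10}); every edge is covered by a bag; and for each vertex v the set of bags containing v is connected in the bag tree. The decomposition is therefore valid. The largest bag has 4 vertices, so the width is 3.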